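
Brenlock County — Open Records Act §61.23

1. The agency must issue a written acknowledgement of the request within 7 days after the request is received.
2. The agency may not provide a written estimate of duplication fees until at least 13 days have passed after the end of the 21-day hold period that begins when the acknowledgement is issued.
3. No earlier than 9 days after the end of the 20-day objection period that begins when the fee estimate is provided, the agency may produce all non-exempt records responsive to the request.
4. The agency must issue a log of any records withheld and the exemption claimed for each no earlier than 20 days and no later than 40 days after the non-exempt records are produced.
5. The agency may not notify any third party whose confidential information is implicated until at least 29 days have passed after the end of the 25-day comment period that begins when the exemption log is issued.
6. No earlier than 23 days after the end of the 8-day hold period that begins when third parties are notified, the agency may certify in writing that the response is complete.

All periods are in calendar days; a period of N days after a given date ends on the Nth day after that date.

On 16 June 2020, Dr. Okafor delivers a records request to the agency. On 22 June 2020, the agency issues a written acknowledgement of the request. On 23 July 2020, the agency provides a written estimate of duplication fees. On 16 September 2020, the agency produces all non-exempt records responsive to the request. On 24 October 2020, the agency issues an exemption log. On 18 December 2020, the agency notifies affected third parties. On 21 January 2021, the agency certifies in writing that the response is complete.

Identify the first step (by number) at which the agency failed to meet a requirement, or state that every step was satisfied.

(1) due by 16 June 2020 + 7 days = 23 June 2020; done 22 June 2020 — timely.
(2) permitted from 13 July 2020 + 13 days = 26 July 2020 onward; done 23 July 2020 — 3 days too early.
No need to go further; step 2 was not satisfied.

Step 2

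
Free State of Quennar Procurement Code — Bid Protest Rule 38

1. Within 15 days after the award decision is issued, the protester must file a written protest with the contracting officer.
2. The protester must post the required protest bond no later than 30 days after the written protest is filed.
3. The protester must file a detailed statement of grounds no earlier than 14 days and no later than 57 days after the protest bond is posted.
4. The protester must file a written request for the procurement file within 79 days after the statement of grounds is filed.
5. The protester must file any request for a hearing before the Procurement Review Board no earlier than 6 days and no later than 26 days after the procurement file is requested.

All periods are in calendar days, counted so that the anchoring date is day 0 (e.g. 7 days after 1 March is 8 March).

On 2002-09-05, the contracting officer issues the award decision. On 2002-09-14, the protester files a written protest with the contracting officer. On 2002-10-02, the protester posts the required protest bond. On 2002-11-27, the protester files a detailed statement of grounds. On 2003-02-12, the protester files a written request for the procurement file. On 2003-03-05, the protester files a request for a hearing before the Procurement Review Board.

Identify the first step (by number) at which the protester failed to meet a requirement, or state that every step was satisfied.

(1) due by 2002-09-05 + 15 days = 2002-09-20; 2002-09-14 is within that limit.
(2) due by 2002-09-14 + 30 days = 2002-10-14; done 2002-10-02 — timely.
(3) the permitted window runs from 2002-10-02 + 14 = 2002-10-16 to 2002-10-02 + 57 = 2002-11-28; done 2002-11-27 — within the window.
(4) due by 2002-11-27 + 79 days = 2003-02-14; completed 2003-02-12, before the deadline.
(5) the permitted window runs from 2003-02-12 + 6 = 2003-02-18 to 2003-02-12 + 26 = 2003-03-10; done 2003-03-05 — within the window.

None — every step was satisfied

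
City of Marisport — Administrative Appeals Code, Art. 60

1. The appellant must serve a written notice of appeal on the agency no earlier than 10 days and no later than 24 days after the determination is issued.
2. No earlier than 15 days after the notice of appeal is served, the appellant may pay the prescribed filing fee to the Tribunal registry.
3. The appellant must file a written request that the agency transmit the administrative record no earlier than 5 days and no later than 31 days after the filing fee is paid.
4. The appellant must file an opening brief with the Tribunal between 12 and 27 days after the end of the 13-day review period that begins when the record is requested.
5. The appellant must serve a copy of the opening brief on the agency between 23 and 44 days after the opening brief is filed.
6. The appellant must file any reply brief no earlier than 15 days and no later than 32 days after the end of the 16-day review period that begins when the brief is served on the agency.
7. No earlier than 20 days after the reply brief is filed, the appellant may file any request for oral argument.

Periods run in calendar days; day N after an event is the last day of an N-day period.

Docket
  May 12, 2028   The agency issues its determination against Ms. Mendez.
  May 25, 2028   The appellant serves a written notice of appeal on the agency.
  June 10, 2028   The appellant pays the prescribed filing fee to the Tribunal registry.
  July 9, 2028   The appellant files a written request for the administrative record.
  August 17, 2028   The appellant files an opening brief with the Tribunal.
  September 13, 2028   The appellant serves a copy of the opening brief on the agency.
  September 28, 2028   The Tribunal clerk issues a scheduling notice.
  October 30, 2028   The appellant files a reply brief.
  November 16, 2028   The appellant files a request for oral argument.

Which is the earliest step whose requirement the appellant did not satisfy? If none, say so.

Step 7

(1) the permitted window runs from May 12, 2028 + 10 = May 22, 2028 to May 12, 2028 + 24 = June 5, 2028; done May 25, 2028 — within the window.
(2) permitted from May 25, 2028 + 15 days = June 9, 2028 onward; done June 10, 2028 — permitted.
(3) the permitted window runs from June 10, 2028 + 5 = June 15, 2028 to June 10, 2028 + 31 = July 11, 2028; July 9, 2028 falls inside that range.
(4) the permitted window runs from July 22, 2028 + 12 = August 3, 2028 to July 22, 2028 + 27 = August 18, 2028; done August 17, 2028 — within the window.
(5) the permitted window runs from August 17, 2028 + 23 = September 9, 2028 to August 17, 2028 + 44 = September 30, 2028; September 13, 2028 falls inside that range.
(6) the permitted window runs from September 29, 2028 + 15 = October 14, 2028 to September 29, 2028 + 32 = October 31, 2028; done October 30, 2028 — within the window.
(7) permitted from October 30, 2028 + 20 days = November 19, 2028 onward; acted on November 16, 2028, 3 days prematurely.
That is the first point of non-compliance.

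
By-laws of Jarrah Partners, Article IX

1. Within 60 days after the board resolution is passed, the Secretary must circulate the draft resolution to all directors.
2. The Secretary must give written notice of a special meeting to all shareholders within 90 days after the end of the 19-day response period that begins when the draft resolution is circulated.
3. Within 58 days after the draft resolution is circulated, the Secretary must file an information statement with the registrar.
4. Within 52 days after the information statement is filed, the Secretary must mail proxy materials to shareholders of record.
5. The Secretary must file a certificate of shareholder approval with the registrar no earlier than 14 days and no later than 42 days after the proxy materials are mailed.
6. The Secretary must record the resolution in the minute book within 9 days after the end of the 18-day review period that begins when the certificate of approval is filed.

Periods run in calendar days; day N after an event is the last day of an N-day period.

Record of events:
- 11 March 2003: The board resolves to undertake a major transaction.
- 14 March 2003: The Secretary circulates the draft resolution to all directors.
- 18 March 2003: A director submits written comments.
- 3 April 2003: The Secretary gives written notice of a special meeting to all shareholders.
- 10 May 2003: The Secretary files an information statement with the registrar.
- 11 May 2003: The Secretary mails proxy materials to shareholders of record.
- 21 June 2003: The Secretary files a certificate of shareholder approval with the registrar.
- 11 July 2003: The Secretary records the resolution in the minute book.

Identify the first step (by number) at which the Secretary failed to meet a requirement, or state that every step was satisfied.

Step 1 — counting 60 days from 11 March 2003 (when the board resolution is passed) gives a deadline of 10 May 2003; completed 14 March 2003, before the deadline.
Step 2 — counting 90 days from 2 April 2003 (end of the 19-day response period, which began when the draft resolution is circulated on 14 March 2003) gives a deadline of 1 July 2003; completed 3 April 2003, before the deadline.
Step 3 — counting 58 days from 14 March 2003 (when the draft resolution is circulated) gives a deadline of 11 May 2003; 10 May 2003 is within that limit.
Step 4 — counting 52 days from 10 May 2003 (when the information statement is filed) gives a deadline of 1 July 2003; done 11 May 2003 — timely.
Step 5 — 14 and 42 days from 11 May 2003 (when the proxy materials are mailed) are 25 May 2003 and 22 June 2003 respectively; 21 June 2003 falls inside that range.
Step 6 — counting 9 days from 9 July 2003 (end of the 18-day review period, which began when the certificate of approval is filed on 21 June 2003) gives a deadline of 18 July 2003; done 11 July 2003 — timely.

None — every step was satisfied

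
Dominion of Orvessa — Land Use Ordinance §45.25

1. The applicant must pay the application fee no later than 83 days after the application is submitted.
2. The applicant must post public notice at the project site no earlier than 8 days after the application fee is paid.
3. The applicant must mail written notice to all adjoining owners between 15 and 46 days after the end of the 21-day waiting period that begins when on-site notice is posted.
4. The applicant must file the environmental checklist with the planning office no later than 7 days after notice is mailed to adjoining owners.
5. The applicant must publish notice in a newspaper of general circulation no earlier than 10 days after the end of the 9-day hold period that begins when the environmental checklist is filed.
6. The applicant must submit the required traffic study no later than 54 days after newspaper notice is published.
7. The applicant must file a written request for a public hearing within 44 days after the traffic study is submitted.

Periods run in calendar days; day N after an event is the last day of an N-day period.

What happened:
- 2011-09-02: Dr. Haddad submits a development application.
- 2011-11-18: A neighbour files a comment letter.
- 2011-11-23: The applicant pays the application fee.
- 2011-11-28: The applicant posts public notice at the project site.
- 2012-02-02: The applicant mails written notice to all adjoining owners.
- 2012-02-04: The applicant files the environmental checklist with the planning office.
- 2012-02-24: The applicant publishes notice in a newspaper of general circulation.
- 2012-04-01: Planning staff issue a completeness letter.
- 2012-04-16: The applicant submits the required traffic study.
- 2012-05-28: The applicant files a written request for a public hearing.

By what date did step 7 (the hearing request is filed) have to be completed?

2012-05-30

Step 7 runs from 2012-04-16, when the traffic study is submitted. 44 days after 2012-04-16 is 2012-05-30.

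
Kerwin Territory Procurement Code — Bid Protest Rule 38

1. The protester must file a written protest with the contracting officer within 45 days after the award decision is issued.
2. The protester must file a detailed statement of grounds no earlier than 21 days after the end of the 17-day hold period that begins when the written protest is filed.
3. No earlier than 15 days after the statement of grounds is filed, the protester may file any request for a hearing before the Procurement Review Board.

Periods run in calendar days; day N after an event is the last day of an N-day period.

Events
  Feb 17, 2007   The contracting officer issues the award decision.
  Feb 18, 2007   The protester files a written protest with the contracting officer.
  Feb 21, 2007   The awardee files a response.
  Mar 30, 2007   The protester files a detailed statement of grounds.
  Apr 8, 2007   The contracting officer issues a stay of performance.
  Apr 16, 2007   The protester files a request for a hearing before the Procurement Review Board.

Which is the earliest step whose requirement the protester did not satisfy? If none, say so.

(1) due by Feb 17, 2007 + 45 days = Apr 3, 2007; done Feb 18, 2007 — timely.
(2) permitted from Mar 7, 2007 + 21 days = Mar 28, 2007 onward; Mar 30, 2007 is on or after that date.
(3) permitted from Mar 30, 2007 + 15 days = Apr 14, 2007 onward; done Apr 16, 2007, after the minimum wait.

None — every step was satisfied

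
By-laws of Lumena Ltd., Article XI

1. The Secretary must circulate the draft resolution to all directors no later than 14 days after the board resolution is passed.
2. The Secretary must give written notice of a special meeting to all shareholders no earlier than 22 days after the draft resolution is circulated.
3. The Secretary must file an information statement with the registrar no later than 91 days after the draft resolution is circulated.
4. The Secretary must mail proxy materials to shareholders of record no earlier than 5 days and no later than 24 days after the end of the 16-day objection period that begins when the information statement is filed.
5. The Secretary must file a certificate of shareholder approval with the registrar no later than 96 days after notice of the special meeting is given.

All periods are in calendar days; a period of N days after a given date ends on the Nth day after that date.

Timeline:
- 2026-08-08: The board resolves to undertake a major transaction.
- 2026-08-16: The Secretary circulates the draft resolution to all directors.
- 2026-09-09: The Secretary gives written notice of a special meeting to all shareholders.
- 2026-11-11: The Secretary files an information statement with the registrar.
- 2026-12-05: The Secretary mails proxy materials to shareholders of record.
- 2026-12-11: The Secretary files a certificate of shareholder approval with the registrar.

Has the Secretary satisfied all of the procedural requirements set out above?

Yes

(1) due by 2026-08-08 + 14 days = 2026-08-22; completed 2026-08-16, before the deadline.
(2) permitted from 2026-08-16 + 22 days = 2026-09-07 onward; done 2026-09-09, after the minimum wait.
(3) due by 2026-08-16 + 91 days = 2026-11-15; 2026-11-11 is within that limit.
(4) the permitted window runs from 2026-11-27 + 5 = 2026-12-02 to 2026-11-27 + 24 = 2026-12-21; 2026-12-05 falls inside that range.
(5) due by 2026-09-09 + 96 days = 2026-12-14; 2026-12-11 is within that limit.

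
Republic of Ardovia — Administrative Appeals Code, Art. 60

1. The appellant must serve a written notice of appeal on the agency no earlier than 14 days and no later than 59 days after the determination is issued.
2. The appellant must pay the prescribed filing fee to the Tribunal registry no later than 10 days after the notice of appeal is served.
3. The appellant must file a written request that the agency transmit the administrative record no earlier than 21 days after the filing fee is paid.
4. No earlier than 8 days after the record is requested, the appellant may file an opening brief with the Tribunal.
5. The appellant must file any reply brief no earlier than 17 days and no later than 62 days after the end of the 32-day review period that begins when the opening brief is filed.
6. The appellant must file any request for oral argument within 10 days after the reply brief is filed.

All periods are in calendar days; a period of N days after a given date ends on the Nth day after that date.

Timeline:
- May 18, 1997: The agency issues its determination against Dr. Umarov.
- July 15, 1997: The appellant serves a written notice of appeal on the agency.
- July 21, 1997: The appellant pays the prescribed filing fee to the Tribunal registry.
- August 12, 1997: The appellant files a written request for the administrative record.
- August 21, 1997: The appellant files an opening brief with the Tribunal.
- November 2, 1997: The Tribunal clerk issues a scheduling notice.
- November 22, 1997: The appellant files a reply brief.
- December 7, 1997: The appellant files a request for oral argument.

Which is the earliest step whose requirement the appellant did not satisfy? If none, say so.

Step 1: the window is 14–59 days after May 18, 1997 (when the determination is issued), so June 1, 1997 through July 16, 1997; July 15, 1997 falls inside that range.
Step 2: 10 days after July 15, 1997 (when the notice of appeal is served) is July 25, 1997; completed July 21, 1997, before the deadline.
Step 3: the earliest permitted date is 21 days after July 21, 1997 (when the filing fee is paid), i.e. August 11, 1997; done August 12, 1997 — permitted.
Step 4: the earliest permitted date is 8 days after August 12, 1997 (when the record is requested), i.e. August 20, 1997; August 21, 1997 is on or after that date.
Step 5: the window is 17–62 days after September 22, 1997 (end of the 32-day review period, which began when the opening brief is filed on August 21, 1997), so October 9, 1997 through November 23, 1997; done November 22, 1997 — within the window.
Step 6: 10 days after November 22, 1997 (when the reply brief is filed) is December 2, 1997; December 7, 1997 misses that deadline by 5 days.

Step 6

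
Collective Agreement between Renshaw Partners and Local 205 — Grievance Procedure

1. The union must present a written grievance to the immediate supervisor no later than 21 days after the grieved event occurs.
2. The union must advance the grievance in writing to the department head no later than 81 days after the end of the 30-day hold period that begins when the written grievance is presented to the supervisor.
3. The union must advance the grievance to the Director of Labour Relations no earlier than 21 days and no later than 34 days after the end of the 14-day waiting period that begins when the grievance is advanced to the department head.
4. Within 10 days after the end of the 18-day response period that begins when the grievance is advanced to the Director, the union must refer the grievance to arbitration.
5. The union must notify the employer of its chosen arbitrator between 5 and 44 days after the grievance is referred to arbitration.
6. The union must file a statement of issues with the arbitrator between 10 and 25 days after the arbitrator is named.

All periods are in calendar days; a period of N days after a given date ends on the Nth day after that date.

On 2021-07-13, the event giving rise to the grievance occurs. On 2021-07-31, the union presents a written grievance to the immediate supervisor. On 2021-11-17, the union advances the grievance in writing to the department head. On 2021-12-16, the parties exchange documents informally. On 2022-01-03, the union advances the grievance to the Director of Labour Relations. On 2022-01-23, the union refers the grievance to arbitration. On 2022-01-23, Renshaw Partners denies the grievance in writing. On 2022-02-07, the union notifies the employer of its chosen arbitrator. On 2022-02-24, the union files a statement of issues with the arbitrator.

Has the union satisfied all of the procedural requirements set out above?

Step 1 — counting 21 days from 2021-07-13 (when the grieved event occurs) gives a deadline of 2021-08-03; completed 2021-07-31, before the deadline.
Step 2 — counting 81 days from 2021-08-30 (end of the 30-day hold period, which began when the written grievance is presented to the supervisor on 2021-07-31) gives a deadline of 2021-11-19; 2021-11-17 is within that limit.
Step 3 — 21 and 34 days from 2021-12-01 (end of the 14-day waiting period, which began when the grievance is advanced to the department head on 2021-11-17) are 2021-12-22 and 2022-01-04 respectively; 2022-01-03 falls inside that range.
Step 4 — counting 10 days from 2022-01-21 (end of the 18-day response period, which began when the grievance is advanced to the Director on 2022-01-03) gives a deadline of 2022-01-31; completed 2022-01-23, before the deadline.
Step 5 — 5 and 44 days from 2022-01-23 (when the grievance is referred to arbitration) are 2022-01-28 and 2022-03-08 respectively; 2022-02-07 falls inside that range.
Step 6 — 10 and 25 days from 2022-02-07 (when the arbitrator is named) are 2022-02-17 and 2022-03-04 respectively; done 2022-02-24, which is between those dates.

Yes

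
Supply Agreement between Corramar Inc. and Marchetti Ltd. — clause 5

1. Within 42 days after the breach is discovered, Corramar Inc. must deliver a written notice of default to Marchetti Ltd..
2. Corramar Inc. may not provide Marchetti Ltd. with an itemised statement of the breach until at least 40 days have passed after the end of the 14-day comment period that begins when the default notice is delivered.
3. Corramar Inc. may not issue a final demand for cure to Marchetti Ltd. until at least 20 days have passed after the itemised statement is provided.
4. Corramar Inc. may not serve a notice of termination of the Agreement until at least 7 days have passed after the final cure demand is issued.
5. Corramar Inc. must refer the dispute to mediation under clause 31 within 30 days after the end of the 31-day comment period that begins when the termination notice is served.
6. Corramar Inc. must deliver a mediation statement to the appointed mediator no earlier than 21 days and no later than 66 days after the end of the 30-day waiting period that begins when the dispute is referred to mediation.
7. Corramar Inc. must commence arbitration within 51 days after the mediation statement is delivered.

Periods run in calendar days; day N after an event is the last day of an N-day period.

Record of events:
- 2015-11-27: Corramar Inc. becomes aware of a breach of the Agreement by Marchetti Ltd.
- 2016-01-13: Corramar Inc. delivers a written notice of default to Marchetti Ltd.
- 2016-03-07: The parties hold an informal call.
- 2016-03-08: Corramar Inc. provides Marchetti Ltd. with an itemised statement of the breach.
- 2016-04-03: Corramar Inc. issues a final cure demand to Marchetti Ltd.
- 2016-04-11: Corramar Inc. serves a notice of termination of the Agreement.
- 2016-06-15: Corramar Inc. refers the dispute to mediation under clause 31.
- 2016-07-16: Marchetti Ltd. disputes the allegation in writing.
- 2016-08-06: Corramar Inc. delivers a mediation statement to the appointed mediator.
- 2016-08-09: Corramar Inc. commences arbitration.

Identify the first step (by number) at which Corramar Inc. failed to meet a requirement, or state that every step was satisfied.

(1) due by 2015-11-27 + 42 days = 2016-01-08; 2016-01-13 misses that deadline by 5 days.

Step 1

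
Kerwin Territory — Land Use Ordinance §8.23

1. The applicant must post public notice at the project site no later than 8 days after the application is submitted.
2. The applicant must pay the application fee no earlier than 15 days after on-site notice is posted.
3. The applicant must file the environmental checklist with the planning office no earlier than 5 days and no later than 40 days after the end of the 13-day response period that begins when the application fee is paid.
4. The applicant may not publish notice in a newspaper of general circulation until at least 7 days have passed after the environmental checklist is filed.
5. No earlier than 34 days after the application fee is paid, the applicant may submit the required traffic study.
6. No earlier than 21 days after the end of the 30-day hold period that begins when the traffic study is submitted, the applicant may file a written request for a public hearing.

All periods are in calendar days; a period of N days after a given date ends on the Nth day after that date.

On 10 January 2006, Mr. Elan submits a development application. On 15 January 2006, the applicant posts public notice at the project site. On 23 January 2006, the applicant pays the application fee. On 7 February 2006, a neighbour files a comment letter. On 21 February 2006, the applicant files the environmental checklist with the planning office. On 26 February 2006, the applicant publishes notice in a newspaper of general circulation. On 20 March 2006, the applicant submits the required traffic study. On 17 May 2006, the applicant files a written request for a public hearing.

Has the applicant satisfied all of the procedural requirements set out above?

Step 1: 8 days after 10 January 2006 (when the application is submitted) is 18 January 2006; done 15 January 2006 — timely.
Step 2: the earliest permitted date is 15 days after 15 January 2006 (when on-site notice is posted), i.e. 30 January 2006; 23 January 2006 is 7 days before the earliest permitted date.

No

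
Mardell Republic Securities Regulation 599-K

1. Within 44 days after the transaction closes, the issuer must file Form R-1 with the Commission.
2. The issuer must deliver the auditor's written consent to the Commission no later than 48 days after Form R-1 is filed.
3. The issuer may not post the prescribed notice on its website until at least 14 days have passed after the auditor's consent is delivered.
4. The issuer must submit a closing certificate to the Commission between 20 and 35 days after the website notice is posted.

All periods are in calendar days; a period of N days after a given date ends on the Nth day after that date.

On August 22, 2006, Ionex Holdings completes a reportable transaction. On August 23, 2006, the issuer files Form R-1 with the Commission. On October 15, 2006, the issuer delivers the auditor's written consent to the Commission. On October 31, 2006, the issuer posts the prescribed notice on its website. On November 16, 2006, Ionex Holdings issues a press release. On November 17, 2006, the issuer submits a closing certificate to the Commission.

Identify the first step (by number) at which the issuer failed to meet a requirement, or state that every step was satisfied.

Step 2

(1) due by August 22, 2006 + 44 days = October 5, 2006; August 23, 2006 is within that limit.
(2) due by August 23, 2006 + 48 days = October 10, 2006; October 15, 2006 misses that deadline by 5 days.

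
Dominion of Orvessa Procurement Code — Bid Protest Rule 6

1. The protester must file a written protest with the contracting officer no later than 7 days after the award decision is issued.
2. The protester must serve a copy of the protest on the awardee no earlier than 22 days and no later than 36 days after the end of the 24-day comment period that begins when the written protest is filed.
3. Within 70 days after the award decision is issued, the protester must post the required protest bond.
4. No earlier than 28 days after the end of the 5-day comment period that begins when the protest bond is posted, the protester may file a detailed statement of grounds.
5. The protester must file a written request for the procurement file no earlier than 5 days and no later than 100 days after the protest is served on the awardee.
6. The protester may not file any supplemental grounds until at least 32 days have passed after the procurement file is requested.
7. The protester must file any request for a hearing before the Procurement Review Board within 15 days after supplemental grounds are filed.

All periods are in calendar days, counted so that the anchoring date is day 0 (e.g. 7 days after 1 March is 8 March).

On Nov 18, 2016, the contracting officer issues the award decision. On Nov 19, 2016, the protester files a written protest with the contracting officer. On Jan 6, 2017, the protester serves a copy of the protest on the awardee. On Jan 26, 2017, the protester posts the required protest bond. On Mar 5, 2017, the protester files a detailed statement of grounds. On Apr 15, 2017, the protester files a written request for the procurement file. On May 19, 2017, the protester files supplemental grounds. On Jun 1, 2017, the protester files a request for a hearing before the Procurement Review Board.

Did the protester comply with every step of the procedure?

(1) due by Nov 18, 2016 + 7 days = Nov 25, 2016; Nov 19, 2016 is within that limit.
(2) the permitted window runs from Dec 13, 2016 + 22 = Jan 4, 2017 to Dec 13, 2016 + 36 = Jan 18, 2017; done Jan 6, 2017, which is between those dates.
(3) due by Nov 18, 2016 + 70 days = Jan 27, 2017; Jan 26, 2017 is within that limit.
(4) permitted from Jan 31, 2017 + 28 days = Feb 28, 2017 onward; Mar 5, 2017 is on or after that date.
(5) the permitted window runs from Jan 6, 2017 + 5 = Jan 11, 2017 to Jan 6, 2017 + 100 = Apr 16, 2017; Apr 15, 2017 falls inside that range.
(6) permitted from Apr 15, 2017 + 32 days = May 17, 2017 onward; done May 19, 2017 — permitted.
(7) due by May 19, 2017 + 15 days = Jun 3, 2017; done Jun 1, 2017 — timely.

Yes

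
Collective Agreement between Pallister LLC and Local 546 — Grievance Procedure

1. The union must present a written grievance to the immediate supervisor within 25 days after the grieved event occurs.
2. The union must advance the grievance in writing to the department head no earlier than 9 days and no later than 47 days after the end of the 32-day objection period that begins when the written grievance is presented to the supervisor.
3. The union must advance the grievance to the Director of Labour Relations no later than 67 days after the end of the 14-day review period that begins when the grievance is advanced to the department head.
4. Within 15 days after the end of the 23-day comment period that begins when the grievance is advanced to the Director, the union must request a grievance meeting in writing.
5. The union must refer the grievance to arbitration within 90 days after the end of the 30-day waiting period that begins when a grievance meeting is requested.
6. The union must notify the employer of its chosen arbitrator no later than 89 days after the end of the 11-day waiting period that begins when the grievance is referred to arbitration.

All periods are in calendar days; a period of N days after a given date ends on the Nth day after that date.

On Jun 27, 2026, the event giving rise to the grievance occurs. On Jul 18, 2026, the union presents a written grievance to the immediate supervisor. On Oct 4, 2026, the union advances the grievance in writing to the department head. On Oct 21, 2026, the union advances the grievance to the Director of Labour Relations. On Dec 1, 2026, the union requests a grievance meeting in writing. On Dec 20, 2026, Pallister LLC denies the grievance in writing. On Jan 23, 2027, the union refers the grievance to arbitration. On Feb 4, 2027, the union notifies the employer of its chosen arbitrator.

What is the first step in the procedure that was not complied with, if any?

Step 4

Step 1 — counting 25 days from Jun 27, 2026 (when the grieved event occurs) gives a deadline of Jul 22, 2026; completed Jul 18, 2026, before the deadline.
Step 2 — 9 and 47 days from Aug 19, 2026 (end of the 32-day objection period, which began when the written grievance is presented to the supervisor on Jul 18, 2026) are Aug 28, 2026 and Oct 5, 2026 respectively; done Oct 4, 2026, which is between those dates.
Step 3 — counting 67 days from Oct 18, 2026 (end of the 14-day review period, which began when the grievance is advanced to the department head on Oct 4, 2026) gives a deadline of Dec 24, 2026; completed Oct 21, 2026, before the deadline.
Step 4 — counting 15 days from Nov 13, 2026 (end of the 23-day comment period, which began when the grievance is advanced to the Director on Oct 21, 2026) gives a deadline of Nov 28, 2026; not done until Dec 1, 2026, 3 days after the deadline.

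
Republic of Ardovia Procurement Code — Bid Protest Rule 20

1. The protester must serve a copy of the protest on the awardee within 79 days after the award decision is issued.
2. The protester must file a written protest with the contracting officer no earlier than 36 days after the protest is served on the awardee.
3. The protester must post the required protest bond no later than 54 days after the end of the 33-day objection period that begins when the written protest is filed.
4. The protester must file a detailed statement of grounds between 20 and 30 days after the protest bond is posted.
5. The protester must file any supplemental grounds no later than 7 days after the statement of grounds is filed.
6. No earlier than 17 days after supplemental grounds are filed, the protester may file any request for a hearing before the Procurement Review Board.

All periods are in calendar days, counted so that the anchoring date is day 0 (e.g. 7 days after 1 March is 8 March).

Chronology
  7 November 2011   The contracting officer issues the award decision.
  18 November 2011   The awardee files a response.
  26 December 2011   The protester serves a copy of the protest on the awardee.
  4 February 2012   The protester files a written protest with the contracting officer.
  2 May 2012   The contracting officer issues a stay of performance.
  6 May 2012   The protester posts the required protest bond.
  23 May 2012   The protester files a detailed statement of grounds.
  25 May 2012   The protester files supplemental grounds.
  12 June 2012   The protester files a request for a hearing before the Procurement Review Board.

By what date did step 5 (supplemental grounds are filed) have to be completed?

30 May 2012

Step 5 runs from 23 May 2012, when the statement of grounds is filed. 7 days after 23 May 2012 is 30 May 2012.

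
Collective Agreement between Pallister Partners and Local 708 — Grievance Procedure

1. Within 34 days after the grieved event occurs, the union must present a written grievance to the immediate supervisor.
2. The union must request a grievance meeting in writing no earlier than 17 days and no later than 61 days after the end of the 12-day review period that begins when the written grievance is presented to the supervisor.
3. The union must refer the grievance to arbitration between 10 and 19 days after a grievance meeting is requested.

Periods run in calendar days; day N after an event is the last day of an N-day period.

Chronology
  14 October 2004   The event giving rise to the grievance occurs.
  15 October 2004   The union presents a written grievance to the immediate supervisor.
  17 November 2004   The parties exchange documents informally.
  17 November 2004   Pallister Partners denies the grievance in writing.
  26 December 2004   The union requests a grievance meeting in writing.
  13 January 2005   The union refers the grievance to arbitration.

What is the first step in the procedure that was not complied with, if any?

Step 1 — counting 34 days from 14 October 2004 (when the grieved event occurs) gives a deadline of 17 November 2004; done 15 October 2004 — timely.
Step 2 — 17 and 61 days from 27 October 2004 (end of the 12-day review period, which began when the written grievance is presented to the supervisor on 15 October 2004) are 13 November 2004 and 27 December 2004 respectively; 26 December 2004 falls inside that range.
Step 3 — 10 and 19 days from 26 December 2004 (when a grievance meeting is requested) are 5 January 2005 and 14 January 2005 respectively; 13 January 2005 falls inside that range.

None — every step was satisfied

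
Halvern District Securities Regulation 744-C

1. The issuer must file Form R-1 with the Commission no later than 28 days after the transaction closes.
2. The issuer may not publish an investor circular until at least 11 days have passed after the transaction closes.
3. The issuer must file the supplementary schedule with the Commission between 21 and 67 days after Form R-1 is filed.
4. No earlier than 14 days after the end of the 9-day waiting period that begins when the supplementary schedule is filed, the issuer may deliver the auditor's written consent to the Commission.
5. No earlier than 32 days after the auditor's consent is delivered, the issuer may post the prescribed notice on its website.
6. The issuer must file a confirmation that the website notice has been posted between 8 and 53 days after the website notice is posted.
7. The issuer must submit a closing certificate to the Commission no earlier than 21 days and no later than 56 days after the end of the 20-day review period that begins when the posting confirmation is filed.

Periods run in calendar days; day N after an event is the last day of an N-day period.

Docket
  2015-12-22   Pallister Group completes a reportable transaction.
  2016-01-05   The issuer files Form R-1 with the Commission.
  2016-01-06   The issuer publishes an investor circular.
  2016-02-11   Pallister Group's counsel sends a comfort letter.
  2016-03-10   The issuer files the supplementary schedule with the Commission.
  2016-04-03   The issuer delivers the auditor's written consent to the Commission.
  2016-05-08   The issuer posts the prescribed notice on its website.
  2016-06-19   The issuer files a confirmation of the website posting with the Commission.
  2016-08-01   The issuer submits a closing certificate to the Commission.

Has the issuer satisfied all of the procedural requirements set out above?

Step 1 — counting 28 days from 2015-12-22 (when the transaction closes) gives a deadline of 2016-01-19; 2016-01-05 is within that limit.
Step 2 — must wait 11 days from 2015-12-22 (when the transaction closes), so not before 2016-01-02; done 2016-01-06, after the minimum wait.
Step 3 — 21 and 67 days from 2016-01-05 (when Form R-1 is filed) are 2016-01-26 and 2016-03-12 respectively; 2016-03-10 falls inside that range.
Step 4 — must wait 14 days from 2016-03-19 (end of the 9-day waiting period, which began when the supplementary schedule is filed on 2016-03-10), so not before 2016-04-02; done 2016-04-03 — permitted.
Step 5 — must wait 32 days from 2016-04-03 (when the auditor's consent is delivered), so not before 2016-05-05; 2016-05-08 is on or after that date.
Step 6 — 8 and 53 days from 2016-05-08 (when the website notice is posted) are 2016-05-16 and 2016-06-30 respectively; done 2016-06-19 — within the window.
Step 7 — 21 and 56 days from 2016-07-09 (end of the 20-day review period, which began when the posting confirmation is filed on 2016-06-19) are 2016-07-30 and 2016-09-03 respectively; done 2016-08-01 — within the window.

Yes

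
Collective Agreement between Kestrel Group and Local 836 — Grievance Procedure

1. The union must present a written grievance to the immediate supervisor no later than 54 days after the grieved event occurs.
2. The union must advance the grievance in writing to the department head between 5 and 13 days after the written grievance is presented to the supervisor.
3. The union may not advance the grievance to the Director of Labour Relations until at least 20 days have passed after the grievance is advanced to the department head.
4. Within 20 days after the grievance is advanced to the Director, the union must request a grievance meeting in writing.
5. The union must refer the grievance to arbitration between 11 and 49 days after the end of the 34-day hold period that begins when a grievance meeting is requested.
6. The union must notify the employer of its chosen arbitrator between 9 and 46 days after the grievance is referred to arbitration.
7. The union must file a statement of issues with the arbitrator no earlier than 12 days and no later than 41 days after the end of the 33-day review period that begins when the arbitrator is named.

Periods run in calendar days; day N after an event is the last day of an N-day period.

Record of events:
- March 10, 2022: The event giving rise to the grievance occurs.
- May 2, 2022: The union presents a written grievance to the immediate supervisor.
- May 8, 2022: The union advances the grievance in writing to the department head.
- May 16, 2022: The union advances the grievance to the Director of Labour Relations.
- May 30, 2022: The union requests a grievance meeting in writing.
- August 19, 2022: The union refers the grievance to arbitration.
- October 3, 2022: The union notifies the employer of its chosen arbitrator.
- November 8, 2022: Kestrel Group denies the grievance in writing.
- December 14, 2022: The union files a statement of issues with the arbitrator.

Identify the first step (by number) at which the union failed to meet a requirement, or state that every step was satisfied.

Step 1 — counting 54 days from March 10, 2022 (when the grieved event occurs) gives a deadline of May 3, 2022; May 2, 2022 is within that limit.
Step 2 — 5 and 13 days from May 2, 2022 (when the written grievance is presented to the supervisor) are May 7, 2022 and May 15, 2022 respectively; May 8, 2022 falls inside that range.
Step 3 — must wait 20 days from May 8, 2022 (when the grievance is advanced to the department head), so not before May 28, 2022; done May 16, 2022 — 12 days too early.
No need to go further; step 3 was not satisfied.

Step 3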